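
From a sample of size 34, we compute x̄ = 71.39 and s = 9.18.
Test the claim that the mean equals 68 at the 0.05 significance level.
One-sample t-test:
H₀: μ = 68
H₁: μ ≠ 68
df = n - 1 = 33
t = (x̄ - μ₀) / (s/√n) = (71.39 - 68) / (9.18/√34) = 2.153
p-value = 0.0387

Since p-value < α = 0.05, we reject H₀.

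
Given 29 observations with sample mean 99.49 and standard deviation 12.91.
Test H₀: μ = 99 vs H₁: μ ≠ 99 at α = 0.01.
One-sample t-test:
H₀: μ = 99
H₁: μ ≠ 99
df = n - 1 = 28
t = (x̄ - μ₀) / (s/√n) = (99.49 - 99) / (12.91/√29) = 0.204
p-value = 0.8395

Since p-value > α = 0.01, we fail to reject H₀.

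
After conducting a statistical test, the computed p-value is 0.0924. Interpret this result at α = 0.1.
Since p = 0.0924 < α = 0.1, reject H₀.
There is sufficient evidence to reject the null hypothesis; the result is statistically significant at the 0.1 level.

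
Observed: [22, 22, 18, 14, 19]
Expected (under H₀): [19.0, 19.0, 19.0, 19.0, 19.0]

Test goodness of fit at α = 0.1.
Chi-square goodness of fit test:
H₀: observed counts match expected distribution
H₁: observed counts differ from expected distribution
df = k - 1 = 4
χ² = Σ(O - E)²/E
   = (22 - 19.0)²/19.0 + (22 - 19.0)²/19.0 + (18 - 19.0)²/19.0 + (14 - 19.0)²/19.0 + (19 - 19.0)²/19.0
   = 0.474 + 0.474 + 0.053 + 1.316 + 0.000
   = 2.32
p-value = 0.6779

Since p-value > α = 0.1, we fail to reject H₀.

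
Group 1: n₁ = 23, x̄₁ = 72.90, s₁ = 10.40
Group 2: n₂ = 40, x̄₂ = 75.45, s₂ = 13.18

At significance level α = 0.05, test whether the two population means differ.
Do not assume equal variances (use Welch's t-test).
Welch's two-sample t-test:
H₀: μ₁ = μ₂
H₁: μ₁ ≠ μ₂
s₁²/n₁ = 10.40²/23 = 4.7026,  s₂²/n₂ = 13.18²/40 = 4.3428
SE = √(s₁²/n₁ + s₂²/n₂) = √(4.7026 + 4.3428) = 3.0076
df (Welch-Satterthwaite) = (s₁²/n₁ + s₂²/n₂)² / [(s₁²/n₁)²/(n₁-1) + (s₂²/n₂)²/(n₂-1)] ≈ 54.96
t = (x̄₁ - x̄₂) / SE = (72.90 - 75.45) / 3.0076 = -2.55 / 3.0076 = -0.848
p-value = 0.4002

Since p-value > α = 0.05, we fail to reject H₀.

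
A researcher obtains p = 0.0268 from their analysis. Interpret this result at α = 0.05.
Since p = 0.0268 < α = 0.05, reject H₀.
There is sufficient evidence to reject the null hypothesis; the result is statistically significant at the 0.05 level.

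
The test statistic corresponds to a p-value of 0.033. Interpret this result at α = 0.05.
Since p = 0.033 < α = 0.05, reject H₀.
There is sufficient evidence to reject the null hypothesis; the result is statistically significant at the 0.05 level.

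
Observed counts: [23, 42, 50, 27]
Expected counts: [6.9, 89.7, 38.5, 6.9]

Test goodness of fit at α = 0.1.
Chi-square goodness of fit test:
H₀: observed counts match expected distribution
H₁: observed counts differ from expected distribution
df = k - 1 = 3
χ² = Σ(O - E)²/E
   = (23 - 6.9)²/6.9 + (42 - 89.7)²/89.7 + (50 - 38.5)²/38.5 + (27 - 6.9)²/6.9
   = 37.567 + 25.366 + 3.435 + 58.552
   = 124.92
p-value < 0.0001

Since p-value < α = 0.1, we reject H₀.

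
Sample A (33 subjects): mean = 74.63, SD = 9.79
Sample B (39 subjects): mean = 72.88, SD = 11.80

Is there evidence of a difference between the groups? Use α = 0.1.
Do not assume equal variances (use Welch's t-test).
Welch's two-sample t-test:
H₀: μ₁ = μ₂
H₁: μ₁ ≠ μ₂
s₁²/n₁ = 9.79²/33 = 2.9044,  s₂²/n₂ = 11.80²/39 = 3.5703
SE = √(s₁²/n₁ + s₂²/n₂) = √(2.9044 + 3.5703) = 2.5445
df (Welch-Satterthwaite) = (s₁²/n₁ + s₂²/n₂)² / [(s₁²/n₁)²/(n₁-1) + (s₂²/n₂)²/(n₂-1)] ≈ 69.98
t = (x̄₁ - x̄₂) / SE = (74.63 - 72.88) / 2.5445 = 1.75 / 2.5445 = 0.688
p-value = 0.4939

Since p-value > α = 0.1, we fail to reject H₀.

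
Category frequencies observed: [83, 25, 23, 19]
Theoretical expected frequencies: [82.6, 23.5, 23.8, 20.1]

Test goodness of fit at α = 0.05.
Chi-square goodness of fit test:
H₀: observed counts match expected distribution
H₁: observed counts differ from expected distribution
df = k - 1 = 3
χ² = Σ(O - E)²/E
   = (83 - 82.6)²/82.6 + (25 - 23.5)²/23.5 + (23 - 23.8)²/23.8 + (19 - 20.1)²/20.1
   = 0.002 + 0.096 + 0.027 + 0.060
   = 0.18
p-value = 0.9800

Since p-value > α = 0.05, we fail to reject H₀.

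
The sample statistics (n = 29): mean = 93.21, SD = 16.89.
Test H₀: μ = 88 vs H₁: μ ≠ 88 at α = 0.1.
One-sample t-test:
H₀: μ = 88
H₁: μ ≠ 88
df = n - 1 = 28
t = (x̄ - μ₀) / (s/√n) = (93.21 - 88) / (16.89/√29) = 1.661
p-value = 0.1078

Since p-value > α = 0.1, we fail to reject H₀.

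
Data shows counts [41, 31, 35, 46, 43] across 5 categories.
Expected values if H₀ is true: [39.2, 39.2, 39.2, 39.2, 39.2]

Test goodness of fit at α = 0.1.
Chi-square goodness of fit test:
H₀: observed counts match expected distribution
H₁: observed counts differ from expected distribution
df = k - 1 = 4
χ² = Σ(O - E)²/E
   = (41 - 39.2)²/39.2 + (31 - 39.2)²/39.2 + (35 - 39.2)²/39.2 + (46 - 39.2)²/39.2 + (43 - 39.2)²/39.2
   = 0.083 + 1.715 + 0.450 + 1.180 + 0.368
   = 3.80
p-value = 0.4343

Since p-value > α = 0.1, we fail to reject H₀.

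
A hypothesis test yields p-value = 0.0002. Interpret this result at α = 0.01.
Since p = 0.0002 < α = 0.01, reject H₀.
There is sufficient evidence to reject the null hypothesis; the result is statistically significant at the 0.01 level.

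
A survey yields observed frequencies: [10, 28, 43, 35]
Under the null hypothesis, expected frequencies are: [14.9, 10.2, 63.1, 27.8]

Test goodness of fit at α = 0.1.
Chi-square goodness of fit test:
H₀: observed counts match expected distribution
H₁: observed counts differ from expected distribution
df = k - 1 = 3
χ² = Σ(O - E)²/E
   = (10 - 14.9)²/14.9 + (28 - 10.2)²/10.2 + (43 - 63.1)²/63.1 + (35 - 27.8)²/27.8
   = 1.611 + 31.063 + 6.403 + 1.865
   = 40.94
p-value < 0.0001

Since p-value < α = 0.1, we reject H₀.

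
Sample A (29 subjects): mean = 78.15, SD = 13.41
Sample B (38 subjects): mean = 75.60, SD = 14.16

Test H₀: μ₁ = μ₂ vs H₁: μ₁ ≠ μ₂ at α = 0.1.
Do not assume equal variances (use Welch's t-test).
Welch's two-sample t-test:
H₀: μ₁ = μ₂
H₁: μ₁ ≠ μ₂
s₁²/n₁ = 13.41²/29 = 6.2010,  s₂²/n₂ = 14.16²/38 = 5.2765
SE = √(s₁²/n₁ + s₂²/n₂) = √(6.2010 + 5.2765) = 3.3878
df (Welch-Satterthwaite) = (s₁²/n₁ + s₂²/n₂)² / [(s₁²/n₁)²/(n₁-1) + (s₂²/n₂)²/(n₂-1)] ≈ 61.97
t = (x̄₁ - x̄₂) / SE = (78.15 - 75.60) / 3.3878 = 2.55 / 3.3878 = 0.753
p-value = 0.4545

Since p-value > α = 0.1, we fail to reject H₀.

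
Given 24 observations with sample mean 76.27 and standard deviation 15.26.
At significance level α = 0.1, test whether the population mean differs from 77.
One-sample t-test:
H₀: μ = 77
H₁: μ ≠ 77
df = n - 1 = 23
t = (x̄ - μ₀) / (s/√n) = (76.27 - 77) / (15.26/√24) = -0.234
p-value = 0.8168

Since p-value > α = 0.1, we fail to reject H₀.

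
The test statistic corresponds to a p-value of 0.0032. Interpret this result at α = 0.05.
Since p = 0.0032 < α = 0.05, reject H₀.
There is sufficient evidence to reject the null hypothesis; the result is statistically significant at the 0.05 level.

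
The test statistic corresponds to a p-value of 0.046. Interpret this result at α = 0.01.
Since p = 0.046 > α = 0.01, fail to reject H₀.
There is insufficient evidence to reject the null hypothesis; the result is not statistically significant at the 0.01 level.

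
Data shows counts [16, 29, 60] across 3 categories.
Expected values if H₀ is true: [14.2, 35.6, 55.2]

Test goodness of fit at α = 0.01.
Chi-square goodness of fit test:
H₀: observed counts match expected distribution
H₁: observed counts differ from expected distribution
df = k - 1 = 2
χ² = Σ(O - E)²/E
   = (16 - 14.2)²/14.2 + (29 - 35.6)²/35.6 + (60 - 55.2)²/55.2
   = 0.228 + 1.224 + 0.417
   = 1.87
p-value = 0.3928

Since p-value > α = 0.01, we fail to reject H₀.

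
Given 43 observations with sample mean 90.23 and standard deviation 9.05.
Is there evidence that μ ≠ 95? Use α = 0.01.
One-sample t-test:
H₀: μ = 95
H₁: μ ≠ 95
df = n - 1 = 42
t = (x̄ - μ₀) / (s/√n) = (90.23 - 95) / (9.05/√43) = -3.456
p-value = 0.0013

Since p-value < α = 0.01, we reject H₀.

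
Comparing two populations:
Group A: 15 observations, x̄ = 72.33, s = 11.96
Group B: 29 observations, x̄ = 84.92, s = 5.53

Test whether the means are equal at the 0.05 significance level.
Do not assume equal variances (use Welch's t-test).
Welch's two-sample t-test:
H₀: μ₁ = μ₂
H₁: μ₁ ≠ μ₂
s₁²/n₁ = 11.96²/15 = 9.5361,  s₂²/n₂ = 5.53²/29 = 1.0545
SE = √(s₁²/n₁ + s₂²/n₂) = √(9.5361 + 1.0545) = 3.2543
df (Welch-Satterthwaite) = (s₁²/n₁ + s₂²/n₂)² / [(s₁²/n₁)²/(n₁-1) + (s₂²/n₂)²/(n₂-1)] ≈ 17.16
t = (x̄₁ - x̄₂) / SE = (72.33 - 84.92) / 3.2543 = -12.59 / 3.2543 = -3.869
p-value = 0.0012

Since p-value < α = 0.05, we reject H₀.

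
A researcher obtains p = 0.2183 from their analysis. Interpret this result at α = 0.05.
Since p = 0.2183 > α = 0.05, fail to reject H₀.
There is insufficient evidence to reject the null hypothesis; the result is not statistically significant at the 0.05 level.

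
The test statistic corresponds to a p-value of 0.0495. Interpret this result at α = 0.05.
Since p = 0.0495 < α = 0.05, reject H₀.
There is sufficient evidence to reject the null hypothesis; the result is statistically significant at the 0.05 level.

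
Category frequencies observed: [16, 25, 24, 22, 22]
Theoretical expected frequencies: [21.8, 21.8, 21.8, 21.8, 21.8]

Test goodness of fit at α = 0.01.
Chi-square goodness of fit test:
H₀: observed counts match expected distribution
H₁: observed counts differ from expected distribution
df = k - 1 = 4
χ² = Σ(O - E)²/E
   = (16 - 21.8)²/21.8 + (25 - 21.8)²/21.8 + (24 - 21.8)²/21.8 + (22 - 21.8)²/21.8 + (22 - 21.8)²/21.8
   = 1.543 + 0.470 + 0.222 + 0.002 + 0.002
   = 2.24
p-value = 0.6920

Since p-value > α = 0.01, we fail to reject H₀.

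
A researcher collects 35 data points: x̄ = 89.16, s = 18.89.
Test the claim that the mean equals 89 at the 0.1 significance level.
One-sample t-test:
H₀: μ = 89
H₁: μ ≠ 89
df = n - 1 = 34
t = (x̄ - μ₀) / (s/√n) = (89.16 - 89) / (18.89/√35) = 0.050
p-value = 0.9603

Since p-value > α = 0.1, we fail to reject H₀.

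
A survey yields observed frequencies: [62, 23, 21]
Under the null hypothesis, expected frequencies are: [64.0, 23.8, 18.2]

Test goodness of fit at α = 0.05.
Chi-square goodness of fit test:
H₀: observed counts match expected distribution
H₁: observed counts differ from expected distribution
df = k - 1 = 2
χ² = Σ(O - E)²/E
   = (62 - 64.0)²/64.0 + (23 - 23.8)²/23.8 + (21 - 18.2)²/18.2
   = 0.062 + 0.027 + 0.431
   = 0.52
p-value = 0.7710

Since p-value > α = 0.05, we fail to reject H₀.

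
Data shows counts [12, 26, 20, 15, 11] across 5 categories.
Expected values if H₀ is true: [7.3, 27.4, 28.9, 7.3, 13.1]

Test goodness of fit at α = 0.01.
Chi-square goodness of fit test:
H₀: observed counts match expected distribution
H₁: observed counts differ from expected distribution
df = k - 1 = 4
χ² = Σ(O - E)²/E
   = (12 - 7.3)²/7.3 + (26 - 27.4)²/27.4 + (20 - 28.9)²/28.9 + (15 - 7.3)²/7.3 + (11 - 13.1)²/13.1
   = 3.026 + 0.072 + 2.741 + 8.122 + 0.337
   = 14.30
p-value = 0.0064

Since p-value < α = 0.01, we reject H₀.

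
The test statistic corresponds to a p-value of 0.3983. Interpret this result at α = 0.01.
Since p = 0.3983 > α = 0.01, fail to reject H₀.
There is insufficient evidence to reject the null hypothesis; the result is not statistically significant at the 0.01 level.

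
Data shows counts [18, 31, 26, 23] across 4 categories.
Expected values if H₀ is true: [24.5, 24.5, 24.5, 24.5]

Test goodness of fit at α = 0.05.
Chi-square goodness of fit test:
H₀: observed counts match expected distribution
H₁: observed counts differ from expected distribution
df = k - 1 = 3
χ² = Σ(O - E)²/E
   = (18 - 24.5)²/24.5 + (31 - 24.5)²/24.5 + (26 - 24.5)²/24.5 + (23 - 24.5)²/24.5
   = 1.724 + 1.724 + 0.092 + 0.092
   = 3.63
p-value = 0.3040

Since p-value > α = 0.05, we fail to reject H₀.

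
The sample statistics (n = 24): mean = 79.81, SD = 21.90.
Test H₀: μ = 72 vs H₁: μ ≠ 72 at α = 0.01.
One-sample t-test:
H₀: μ = 72
H₁: μ ≠ 72
df = n - 1 = 23
t = (x̄ - μ₀) / (s/√n) = (79.81 - 72) / (21.90/√24) = 1.747
p-value = 0.0940

Since p-value > α = 0.01, we fail to reject H₀.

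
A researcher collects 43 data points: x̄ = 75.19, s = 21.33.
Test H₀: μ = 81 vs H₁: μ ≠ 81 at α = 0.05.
One-sample t-test:
H₀: μ = 81
H₁: μ ≠ 81
df = n - 1 = 42
t = (x̄ - μ₀) / (s/√n) = (75.19 - 81) / (21.33/√43) = -1.786
p-value = 0.0813

Since p-value > α = 0.05, we fail to reject H₀.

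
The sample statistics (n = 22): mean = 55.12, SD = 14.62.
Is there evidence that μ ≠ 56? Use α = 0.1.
One-sample t-test:
H₀: μ = 56
H₁: μ ≠ 56
df = n - 1 = 21
t = (x̄ - μ₀) / (s/√n) = (55.12 - 56) / (14.62/√22) = -0.282
p-value = 0.7805

Since p-value > α = 0.1, we fail to reject H₀.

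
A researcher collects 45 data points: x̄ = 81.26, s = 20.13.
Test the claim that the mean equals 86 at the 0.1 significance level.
One-sample t-test:
H₀: μ = 86
H₁: μ ≠ 86
df = n - 1 = 44
t = (x̄ - μ₀) / (s/√n) = (81.26 - 86) / (20.13/√45) = -1.580
p-value = 0.1214

Since p-value > α = 0.1, we fail to reject H₀.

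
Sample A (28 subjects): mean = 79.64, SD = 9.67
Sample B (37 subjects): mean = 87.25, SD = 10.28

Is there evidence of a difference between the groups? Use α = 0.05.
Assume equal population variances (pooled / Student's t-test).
Student's two-sample t-test (equal variances):
H₀: μ₁ = μ₂
H₁: μ₁ ≠ μ₂
df = n₁ + n₂ - 2 = 63
Pooled variance s_p² = [(n₁-1)s₁² + (n₂-1)s₂²] / (n₁ + n₂ - 2) = [(27)(9.67²) + (36)(10.28²)] / 63 = 100.4629
SE = √(s_p²(1/n₁ + 1/n₂)) = √(100.4629 × (1/28 + 1/37)) = 2.5106
t = (x̄₁ - x̄₂) / SE = (79.64 - 87.25) / 2.5106 = -7.61 / 2.5106 = -3.031
p-value = 0.0035

Since p-value < α = 0.05, we reject H₀.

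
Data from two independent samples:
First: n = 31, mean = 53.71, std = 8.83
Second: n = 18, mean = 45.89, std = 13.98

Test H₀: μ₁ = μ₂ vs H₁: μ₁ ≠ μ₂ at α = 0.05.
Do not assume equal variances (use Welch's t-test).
Welch's two-sample t-test:
H₀: μ₁ = μ₂
H₁: μ₁ ≠ μ₂
s₁²/n₁ = 8.83²/31 = 2.5151,  s₂²/n₂ = 13.98²/18 = 10.8578
SE = √(s₁²/n₁ + s₂²/n₂) = √(2.5151 + 10.8578) = 3.6569
df (Welch-Satterthwaite) = (s₁²/n₁ + s₂²/n₂)² / [(s₁²/n₁)²/(n₁-1) + (s₂²/n₂)²/(n₂-1)] ≈ 25.03
t = (x̄₁ - x̄₂) / SE = (53.71 - 45.89) / 3.6569 = 7.82 / 3.6569 = 2.138
p-value = 0.0424

Since p-value < α = 0.05, we reject H₀.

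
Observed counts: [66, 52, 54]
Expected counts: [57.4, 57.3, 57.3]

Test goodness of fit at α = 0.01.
Chi-square goodness of fit test:
H₀: observed counts match expected distribution
H₁: observed counts differ from expected distribution
df = k - 1 = 2
χ² = Σ(O - E)²/E
   = (66 - 57.4)²/57.4 + (52 - 57.3)²/57.3 + (54 - 57.3)²/57.3
   = 1.289 + 0.490 + 0.190
   = 1.97
p-value = 0.3737

Since p-value > α = 0.01, we fail to reject H₀.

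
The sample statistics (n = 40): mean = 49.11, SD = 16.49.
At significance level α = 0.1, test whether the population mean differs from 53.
One-sample t-test:
H₀: μ = 53
H₁: μ ≠ 53
df = n - 1 = 39
t = (x̄ - μ₀) / (s/√n) = (49.11 - 53) / (16.49/√40) = -1.492
p-value = 0.1438

Since p-value > α = 0.1, we fail to reject H₀.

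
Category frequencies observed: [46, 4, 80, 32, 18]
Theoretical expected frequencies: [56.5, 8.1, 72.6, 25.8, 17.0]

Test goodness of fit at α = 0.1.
Chi-square goodness of fit test:
H₀: observed counts match expected distribution
H₁: observed counts differ from expected distribution
df = k - 1 = 4
χ² = Σ(O - E)²/E
   = (46 - 56.5)²/56.5 + (4 - 8.1)²/8.1 + (80 - 72.6)²/72.6 + (32 - 25.8)²/25.8 + (18 - 17.0)²/17.0
   = 1.951 + 2.075 + 0.754 + 1.490 + 0.059
   = 6.33
p-value = 0.1758

Since p-value > α = 0.1, we fail to reject H₀.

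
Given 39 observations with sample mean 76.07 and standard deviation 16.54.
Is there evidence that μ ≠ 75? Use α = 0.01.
One-sample t-test:
H₀: μ = 75
H₁: μ ≠ 75
df = n - 1 = 38
t = (x̄ - μ₀) / (s/√n) = (76.07 - 75) / (16.54/√39) = 0.404
p-value = 0.6885

Since p-value > α = 0.01, we fail to reject H₀.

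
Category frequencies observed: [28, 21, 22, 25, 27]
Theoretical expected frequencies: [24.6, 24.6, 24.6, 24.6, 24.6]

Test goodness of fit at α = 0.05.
Chi-square goodness of fit test:
H₀: observed counts match expected distribution
H₁: observed counts differ from expected distribution
df = k - 1 = 4
χ² = Σ(O - E)²/E
   = (28 - 24.6)²/24.6 + (21 - 24.6)²/24.6 + (22 - 24.6)²/24.6 + (25 - 24.6)²/24.6 + (27 - 24.6)²/24.6
   = 0.470 + 0.527 + 0.275 + 0.007 + 0.234
   = 1.51
p-value = 0.8245

Since p-value > α = 0.05, we fail to reject H₀.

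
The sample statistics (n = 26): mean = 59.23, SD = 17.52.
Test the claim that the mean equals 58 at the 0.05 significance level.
One-sample t-test:
H₀: μ = 58
H₁: μ ≠ 58
df = n - 1 = 25
t = (x̄ - μ₀) / (s/√n) = (59.23 - 58) / (17.52/√26) = 0.358
p-value = 0.7234

Since p-value > α = 0.05, we fail to reject H₀.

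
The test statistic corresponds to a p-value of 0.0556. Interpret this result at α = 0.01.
Since p = 0.0556 > α = 0.01, fail to reject H₀.
There is insufficient evidence to reject the null hypothesis; the result is not statistically significant at the 0.01 level.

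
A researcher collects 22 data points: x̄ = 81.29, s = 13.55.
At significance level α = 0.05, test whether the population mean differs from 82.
One-sample t-test:
H₀: μ = 82
H₁: μ ≠ 82
df = n - 1 = 21
t = (x̄ - μ₀) / (s/√n) = (81.29 - 82) / (13.55/√22) = -0.246
p-value = 0.8082

Since p-value > α = 0.05, we fail to reject H₀.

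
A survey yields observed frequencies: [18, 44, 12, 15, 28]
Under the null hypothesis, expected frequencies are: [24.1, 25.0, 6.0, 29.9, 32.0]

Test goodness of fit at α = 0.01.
Chi-square goodness of fit test:
H₀: observed counts match expected distribution
H₁: observed counts differ from expected distribution
df = k - 1 = 4
χ² = Σ(O - E)²/E
   = (18 - 24.1)²/24.1 + (44 - 25.0)²/25.0 + (12 - 6.0)²/6.0 + (15 - 29.9)²/29.9 + (28 - 32.0)²/32.0
   = 1.544 + 14.440 + 6.000 + 7.425 + 0.500
   = 29.91
p-value < 0.0001

Since p-value < α = 0.01, we reject H₀.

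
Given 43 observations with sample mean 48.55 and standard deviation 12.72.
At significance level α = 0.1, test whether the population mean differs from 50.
One-sample t-test:
H₀: μ = 50
H₁: μ ≠ 50
df = n - 1 = 42
t = (x̄ - μ₀) / (s/√n) = (48.55 - 50) / (12.72/√43) = -0.748
p-value = 0.4589

Since p-value > α = 0.1, we fail to reject H₀.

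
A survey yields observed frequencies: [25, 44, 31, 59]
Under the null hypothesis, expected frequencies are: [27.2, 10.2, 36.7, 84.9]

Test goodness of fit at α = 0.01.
Chi-square goodness of fit test:
H₀: observed counts match expected distribution
H₁: observed counts differ from expected distribution
df = k - 1 = 3
χ² = Σ(O - E)²/E
   = (25 - 27.2)²/27.2 + (44 - 10.2)²/10.2 + (31 - 36.7)²/36.7 + (59 - 84.9)²/84.9
   = 0.178 + 112.004 + 0.885 + 7.901
   = 120.97
p-value < 0.0001

Since p-value < α = 0.01, we reject H₀.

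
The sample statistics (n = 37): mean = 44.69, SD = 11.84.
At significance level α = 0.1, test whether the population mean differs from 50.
One-sample t-test:
H₀: μ = 50
H₁: μ ≠ 50
df = n - 1 = 36
t = (x̄ - μ₀) / (s/√n) = (44.69 - 50) / (11.84/√37) = -2.728
p-value = 0.0098

Since p-value < α = 0.1, we reject H₀.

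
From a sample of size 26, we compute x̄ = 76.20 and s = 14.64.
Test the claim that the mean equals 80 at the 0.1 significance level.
One-sample t-test:
H₀: μ = 80
H₁: μ ≠ 80
df = n - 1 = 25
t = (x̄ - μ₀) / (s/√n) = (76.20 - 80) / (14.64/√26) = -1.324
p-value = 0.1976

Since p-value > α = 0.1, we fail to reject H₀.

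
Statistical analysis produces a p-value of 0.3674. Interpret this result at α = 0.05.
Since p = 0.3674 > α = 0.05, fail to reject H₀.
There is insufficient evidence to reject the null hypothesis; the result is not statistically significant at the 0.05 level.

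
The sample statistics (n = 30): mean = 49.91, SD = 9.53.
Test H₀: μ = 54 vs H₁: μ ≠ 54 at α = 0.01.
One-sample t-test:
H₀: μ = 54
H₁: μ ≠ 54
df = n - 1 = 29
t = (x̄ - μ₀) / (s/√n) = (49.91 - 54) / (9.53/√30) = -2.351
p-value = 0.0258

Since p-value > α = 0.01, we fail to reject H₀.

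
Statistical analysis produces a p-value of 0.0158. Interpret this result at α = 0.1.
Since p = 0.0158 < α = 0.1, reject H₀.
There is sufficient evidence to reject the null hypothesis; the result is statistically significant at the 0.1 level.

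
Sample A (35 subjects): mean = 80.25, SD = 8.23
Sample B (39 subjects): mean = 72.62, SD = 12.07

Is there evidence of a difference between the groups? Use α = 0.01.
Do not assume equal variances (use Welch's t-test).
Welch's two-sample t-test:
H₀: μ₁ = μ₂
H₁: μ₁ ≠ μ₂
s₁²/n₁ = 8.23²/35 = 1.9352,  s₂²/n₂ = 12.07²/39 = 3.7355
SE = √(s₁²/n₁ + s₂²/n₂) = √(1.9352 + 3.7355) = 2.3813
df (Welch-Satterthwaite) = (s₁²/n₁ + s₂²/n₂)² / [(s₁²/n₁)²/(n₁-1) + (s₂²/n₂)²/(n₂-1)] ≈ 67.36
t = (x̄₁ - x̄₂) / SE = (80.25 - 72.62) / 2.3813 = 7.63 / 2.3813 = 3.204
p-value = 0.0021

Since p-value < α = 0.01, we reject H₀.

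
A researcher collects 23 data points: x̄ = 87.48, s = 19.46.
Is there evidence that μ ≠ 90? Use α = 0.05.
One-sample t-test:
H₀: μ = 90
H₁: μ ≠ 90
df = n - 1 = 22
t = (x̄ - μ₀) / (s/√n) = (87.48 - 90) / (19.46/√23) = -0.621
p-value = 0.5410

Since p-value > α = 0.05, we fail to reject H₀.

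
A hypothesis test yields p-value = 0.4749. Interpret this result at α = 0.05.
Since p = 0.4749 > α = 0.05, fail to reject H₀.
There is insufficient evidence to reject the null hypothesis; the result is not statistically significant at the 0.05 level.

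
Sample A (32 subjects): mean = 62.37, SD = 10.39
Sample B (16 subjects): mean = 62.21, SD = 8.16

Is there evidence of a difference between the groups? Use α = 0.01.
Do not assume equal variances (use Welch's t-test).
Welch's two-sample t-test:
H₀: μ₁ = μ₂
H₁: μ₁ ≠ μ₂
s₁²/n₁ = 10.39²/32 = 3.3735,  s₂²/n₂ = 8.16²/16 = 4.1616
SE = √(s₁²/n₁ + s₂²/n₂) = √(3.3735 + 4.1616) = 2.7450
df (Welch-Satterthwaite) = (s₁²/n₁ + s₂²/n₂)² / [(s₁²/n₁)²/(n₁-1) + (s₂²/n₂)²/(n₂-1)] ≈ 37.31
t = (x̄₁ - x̄₂) / SE = (62.37 - 62.21) / 2.7450 = 0.16 / 2.7450 = 0.058
p-value = 0.9538

Since p-value > α = 0.01, we fail to reject H₀.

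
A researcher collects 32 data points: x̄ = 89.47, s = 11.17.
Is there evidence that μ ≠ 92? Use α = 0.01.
One-sample t-test:
H₀: μ = 92
H₁: μ ≠ 92
df = n - 1 = 31
t = (x̄ - μ₀) / (s/√n) = (89.47 - 92) / (11.17/√32) = -1.281
p-value = 0.2096

Since p-value > α = 0.01, we fail to reject H₀.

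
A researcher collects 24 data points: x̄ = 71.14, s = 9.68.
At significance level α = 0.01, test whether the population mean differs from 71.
One-sample t-test:
H₀: μ = 71
H₁: μ ≠ 71
df = n - 1 = 23
t = (x̄ - μ₀) / (s/√n) = (71.14 - 71) / (9.68/√24) = 0.071
p-value = 0.9441

Since p-value > α = 0.01, we fail to reject H₀.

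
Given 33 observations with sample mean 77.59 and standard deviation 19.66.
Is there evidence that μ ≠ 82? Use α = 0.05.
One-sample t-test:
H₀: μ = 82
H₁: μ ≠ 82
df = n - 1 = 32
t = (x̄ - μ₀) / (s/√n) = (77.59 - 82) / (19.66/√33) = -1.289
p-value = 0.2068

Since p-value > α = 0.05, we fail to reject H₀.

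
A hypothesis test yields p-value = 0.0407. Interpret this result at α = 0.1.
Since p = 0.0407 < α = 0.1, reject H₀.
There is sufficient evidence to reject the null hypothesis; the result is statistically significant at the 0.1 level.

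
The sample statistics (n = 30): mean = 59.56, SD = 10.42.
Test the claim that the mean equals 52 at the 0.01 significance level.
One-sample t-test:
H₀: μ = 52
H₁: μ ≠ 52
df = n - 1 = 29
t = (x̄ - μ₀) / (s/√n) = (59.56 - 52) / (10.42/√30) = 3.974
p-value = 0.0004

Since p-value < α = 0.01, we reject H₀.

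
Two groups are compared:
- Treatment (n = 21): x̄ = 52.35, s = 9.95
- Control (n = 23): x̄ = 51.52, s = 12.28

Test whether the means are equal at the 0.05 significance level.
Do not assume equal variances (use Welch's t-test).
Welch's two-sample t-test:
H₀: μ₁ = μ₂
H₁: μ₁ ≠ μ₂
s₁²/n₁ = 9.95²/21 = 4.7144,  s₂²/n₂ = 12.28²/23 = 6.5565
SE = √(s₁²/n₁ + s₂²/n₂) = √(4.7144 + 6.5565) = 3.3572
df (Welch-Satterthwaite) = (s₁²/n₁ + s₂²/n₂)² / [(s₁²/n₁)²/(n₁-1) + (s₂²/n₂)²/(n₂-1)] ≈ 41.44
t = (x̄₁ - x̄₂) / SE = (52.35 - 51.52) / 3.3572 = 0.83 / 3.3572 = 0.247
p-value = 0.8060

Since p-value > α = 0.05, we fail to reject H₀.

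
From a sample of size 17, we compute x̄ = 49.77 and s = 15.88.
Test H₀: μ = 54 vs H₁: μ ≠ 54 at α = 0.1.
One-sample t-test:
H₀: μ = 54
H₁: μ ≠ 54
df = n - 1 = 16
t = (x̄ - μ₀) / (s/√n) = (49.77 - 54) / (15.88/√17) = -1.098
p-value = 0.2883

Since p-value > α = 0.1, we fail to reject H₀.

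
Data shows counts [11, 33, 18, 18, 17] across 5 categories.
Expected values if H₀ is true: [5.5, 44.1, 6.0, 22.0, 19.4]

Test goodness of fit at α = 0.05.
Chi-square goodness of fit test:
H₀: observed counts match expected distribution
H₁: observed counts differ from expected distribution
df = k - 1 = 4
χ² = Σ(O - E)²/E
   = (11 - 5.5)²/5.5 + (33 - 44.1)²/44.1 + (18 - 6.0)²/6.0 + (18 - 22.0)²/22.0 + (17 - 19.4)²/19.4
   = 5.500 + 2.794 + 24.000 + 0.727 + 0.297
   = 33.32
p-value < 0.0001

Since p-value < α = 0.05, we reject H₀.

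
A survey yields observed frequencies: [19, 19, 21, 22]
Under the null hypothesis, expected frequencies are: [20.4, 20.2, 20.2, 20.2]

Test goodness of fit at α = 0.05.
Chi-square goodness of fit test:
H₀: observed counts match expected distribution
H₁: observed counts differ from expected distribution
df = k - 1 = 3
χ² = Σ(O - E)²/E
   = (19 - 20.4)²/20.4 + (19 - 20.2)²/20.2 + (21 - 20.2)²/20.2 + (22 - 20.2)²/20.2
   = 0.096 + 0.071 + 0.032 + 0.160
   = 0.36
p-value = 0.9485

Since p-value > α = 0.05, we fail to reject H₀.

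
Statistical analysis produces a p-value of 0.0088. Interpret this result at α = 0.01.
Since p = 0.0088 < α = 0.01, reject H₀.
There is sufficient evidence to reject the null hypothesis; the result is statistically significant at the 0.01 level.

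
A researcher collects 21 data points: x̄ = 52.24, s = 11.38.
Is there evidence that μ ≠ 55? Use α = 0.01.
One-sample t-test:
H₀: μ = 55
H₁: μ ≠ 55
df = n - 1 = 20
t = (x̄ - μ₀) / (s/√n) = (52.24 - 55) / (11.38/√21) = -1.111
p-value = 0.2796

Since p-value > α = 0.01, we fail to reject H₀.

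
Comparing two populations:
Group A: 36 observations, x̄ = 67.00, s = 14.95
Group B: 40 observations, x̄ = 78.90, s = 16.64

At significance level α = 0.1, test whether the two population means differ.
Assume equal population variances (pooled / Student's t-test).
Student's two-sample t-test (equal variances):
H₀: μ₁ = μ₂
H₁: μ₁ ≠ μ₂
df = n₁ + n₂ - 2 = 74
Pooled variance s_p² = [(n₁-1)s₁² + (n₂-1)s₂²] / (n₁ + n₂ - 2) = [(35)(14.95²) + (39)(16.64²)] / 74 = 251.6389
SE = √(s_p²(1/n₁ + 1/n₂)) = √(251.6389 × (1/36 + 1/40)) = 3.6443
t = (x̄₁ - x̄₂) / SE = (67.00 - 78.90) / 3.6443 = -11.90 / 3.6443 = -3.265
p-value = 0.0017

Since p-value < α = 0.1, we reject H₀.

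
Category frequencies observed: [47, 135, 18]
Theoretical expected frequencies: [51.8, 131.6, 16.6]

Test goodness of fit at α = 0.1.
Chi-square goodness of fit test:
H₀: observed counts match expected distribution
H₁: observed counts differ from expected distribution
df = k - 1 = 2
χ² = Σ(O - E)²/E
   = (47 - 51.8)²/51.8 + (135 - 131.6)²/131.6 + (18 - 16.6)²/16.6
   = 0.445 + 0.088 + 0.118
   = 0.65
p-value = 0.7223

Since p-value > α = 0.1, we fail to reject H₀.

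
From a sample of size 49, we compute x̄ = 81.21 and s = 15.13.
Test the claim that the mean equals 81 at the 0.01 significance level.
One-sample t-test:
H₀: μ = 81
H₁: μ ≠ 81
df = n - 1 = 48
t = (x̄ - μ₀) / (s/√n) = (81.21 - 81) / (15.13/√49) = 0.097
p-value = 0.9230

Since p-value > α = 0.01, we fail to reject H₀.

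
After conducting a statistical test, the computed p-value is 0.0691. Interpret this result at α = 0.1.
Since p = 0.0691 < α = 0.1, reject H₀.
There is sufficient evidence to reject the null hypothesis; the result is statistically significant at the 0.1 level.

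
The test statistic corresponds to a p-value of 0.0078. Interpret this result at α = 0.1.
Since p = 0.0078 < α = 0.1, reject H₀.
There is sufficient evidence to reject the null hypothesis; the result is statistically significant at the 0.1 level.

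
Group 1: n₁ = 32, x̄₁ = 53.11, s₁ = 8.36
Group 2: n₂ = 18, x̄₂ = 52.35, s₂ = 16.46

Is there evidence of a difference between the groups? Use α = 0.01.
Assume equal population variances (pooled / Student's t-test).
Student's two-sample t-test (equal variances):
H₀: μ₁ = μ₂
H₁: μ₁ ≠ μ₂
df = n₁ + n₂ - 2 = 48
Pooled variance s_p² = [(n₁-1)s₁² + (n₂-1)s₂²] / (n₁ + n₂ - 2) = [(31)(8.36²) + (17)(16.46²)] / 48 = 141.0920
SE = √(s_p²(1/n₁ + 1/n₂)) = √(141.0920 × (1/32 + 1/18)) = 3.4997
t = (x̄₁ - x̄₂) / SE = (53.11 - 52.35) / 3.4997 = 0.76 / 3.4997 = 0.217
p-value = 0.8290

Since p-value > α = 0.01, we fail to reject H₀.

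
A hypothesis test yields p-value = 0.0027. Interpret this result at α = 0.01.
Since p = 0.0027 < α = 0.01, reject H₀.
There is sufficient evidence to reject the null hypothesis; the result is statistically significant at the 0.01 level.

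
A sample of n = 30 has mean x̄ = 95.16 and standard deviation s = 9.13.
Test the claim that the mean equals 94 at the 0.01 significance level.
One-sample t-test:
H₀: μ = 94
H₁: μ ≠ 94
df = n - 1 = 29
t = (x̄ - μ₀) / (s/√n) = (95.16 - 94) / (9.13/√30) = 0.696
p-value = 0.4920

Since p-value > α = 0.01, we fail to reject H₀.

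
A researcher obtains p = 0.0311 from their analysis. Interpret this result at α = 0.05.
Since p = 0.0311 < α = 0.05, reject H₀.
There is sufficient evidence to reject the null hypothesis; the result is statistically significant at the 0.05 level.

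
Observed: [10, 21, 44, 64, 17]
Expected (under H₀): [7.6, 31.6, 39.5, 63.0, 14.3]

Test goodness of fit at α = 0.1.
Chi-square goodness of fit test:
H₀: observed counts match expected distribution
H₁: observed counts differ from expected distribution
df = k - 1 = 4
χ² = Σ(O - E)²/E
   = (10 - 7.6)²/7.6 + (21 - 31.6)²/31.6 + (44 - 39.5)²/39.5 + (64 - 63.0)²/63.0 + (17 - 14.3)²/14.3
   = 0.758 + 3.556 + 0.513 + 0.016 + 0.510
   = 5.35
p-value = 0.2531

Since p-value > α = 0.1, we fail to reject H₀.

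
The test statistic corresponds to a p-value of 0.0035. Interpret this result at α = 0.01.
Since p = 0.0035 < α = 0.01, reject H₀.
There is sufficient evidence to reject the null hypothesis; the result is statistically significant at the 0.01 level.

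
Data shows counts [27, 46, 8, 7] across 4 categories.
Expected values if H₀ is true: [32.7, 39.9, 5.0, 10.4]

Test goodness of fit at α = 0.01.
Chi-square goodness of fit test:
H₀: observed counts match expected distribution
H₁: observed counts differ from expected distribution
df = k - 1 = 3
χ² = Σ(O - E)²/E
   = (27 - 32.7)²/32.7 + (46 - 39.9)²/39.9 + (8 - 5.0)²/5.0 + (7 - 10.4)²/10.4
   = 0.994 + 0.933 + 1.800 + 1.112
   = 4.84
p-value = 0.1841

Since p-value > α = 0.01, we fail to reject H₀.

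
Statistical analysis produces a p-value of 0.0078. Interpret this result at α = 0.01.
Since p = 0.0078 < α = 0.01, reject H₀.
There is sufficient evidence to reject the null hypothesis; the result is statistically significant at the 0.01 level.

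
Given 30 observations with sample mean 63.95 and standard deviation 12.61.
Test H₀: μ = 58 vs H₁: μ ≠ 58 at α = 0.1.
One-sample t-test:
H₀: μ = 58
H₁: μ ≠ 58
df = n - 1 = 29
t = (x̄ - μ₀) / (s/√n) = (63.95 - 58) / (12.61/√30) = 2.584
p-value = 0.0151

Since p-value < α = 0.1, we reject H₀.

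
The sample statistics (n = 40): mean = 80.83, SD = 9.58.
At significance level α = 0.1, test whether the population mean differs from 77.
One-sample t-test:
H₀: μ = 77
H₁: μ ≠ 77
df = n - 1 = 39
t = (x̄ - μ₀) / (s/√n) = (80.83 - 77) / (9.58/√40) = 2.529
p-value = 0.0156

Since p-value < α = 0.1, we reject H₀.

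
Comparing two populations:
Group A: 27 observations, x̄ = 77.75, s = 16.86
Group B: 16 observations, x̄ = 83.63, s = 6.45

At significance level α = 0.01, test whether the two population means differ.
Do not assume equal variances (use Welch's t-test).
Welch's two-sample t-test:
H₀: μ₁ = μ₂
H₁: μ₁ ≠ μ₂
s₁²/n₁ = 16.86²/27 = 10.5281,  s₂²/n₂ = 6.45²/16 = 2.6002
SE = √(s₁²/n₁ + s₂²/n₂) = √(10.5281 + 2.6002) = 3.6233
df (Welch-Satterthwaite) = (s₁²/n₁ + s₂²/n₂)² / [(s₁²/n₁)²/(n₁-1) + (s₂²/n₂)²/(n₂-1)] ≈ 36.56
t = (x̄₁ - x̄₂) / SE = (77.75 - 83.63) / 3.6233 = -5.88 / 3.6233 = -1.623
p-value = 0.1132

Since p-value > α = 0.01, we fail to reject H₀.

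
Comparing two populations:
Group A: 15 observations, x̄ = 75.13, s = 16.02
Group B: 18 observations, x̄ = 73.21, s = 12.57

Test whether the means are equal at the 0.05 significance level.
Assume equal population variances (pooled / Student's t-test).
Student's two-sample t-test (equal variances):
H₀: μ₁ = μ₂
H₁: μ₁ ≠ μ₂
df = n₁ + n₂ - 2 = 31
Pooled variance s_p² = [(n₁-1)s₁² + (n₂-1)s₂²] / (n₁ + n₂ - 2) = [(14)(16.02²) + (17)(12.57²)] / 31 = 202.5500
SE = √(s_p²(1/n₁ + 1/n₂)) = √(202.5500 × (1/15 + 1/18)) = 4.9756
t = (x̄₁ - x̄₂) / SE = (75.13 - 73.21) / 4.9756 = 1.92 / 4.9756 = 0.386
p-value = 0.7022

Since p-value > α = 0.05, we fail to reject H₀.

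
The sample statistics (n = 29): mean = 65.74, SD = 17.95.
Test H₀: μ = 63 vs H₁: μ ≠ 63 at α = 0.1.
One-sample t-test:
H₀: μ = 63
H₁: μ ≠ 63
df = n - 1 = 28
t = (x̄ - μ₀) / (s/√n) = (65.74 - 63) / (17.95/√29) = 0.822
p-value = 0.4180

Since p-value > α = 0.1, we fail to reject H₀.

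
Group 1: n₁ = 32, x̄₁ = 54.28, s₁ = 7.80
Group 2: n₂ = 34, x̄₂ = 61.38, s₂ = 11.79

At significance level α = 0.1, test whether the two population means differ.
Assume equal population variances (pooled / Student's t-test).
Student's two-sample t-test (equal variances):
H₀: μ₁ = μ₂
H₁: μ₁ ≠ μ₂
df = n₁ + n₂ - 2 = 64
Pooled variance s_p² = [(n₁-1)s₁² + (n₂-1)s₂²] / (n₁ + n₂ - 2) = [(31)(7.80²) + (33)(11.79²)] / 64 = 101.1434
SE = √(s_p²(1/n₁ + 1/n₂)) = √(101.1434 × (1/32 + 1/34)) = 2.4770
t = (x̄₁ - x̄₂) / SE = (54.28 - 61.38) / 2.4770 = -7.10 / 2.4770 = -2.866
p-value = 0.0056

Since p-value < α = 0.1, we reject H₀.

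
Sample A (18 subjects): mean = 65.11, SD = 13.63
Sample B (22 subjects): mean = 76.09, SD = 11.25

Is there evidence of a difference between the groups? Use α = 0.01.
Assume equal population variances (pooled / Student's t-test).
Student's two-sample t-test (equal variances):
H₀: μ₁ = μ₂
H₁: μ₁ ≠ μ₂
df = n₁ + n₂ - 2 = 38
Pooled variance s_p² = [(n₁-1)s₁² + (n₂-1)s₂²] / (n₁ + n₂ - 2) = [(17)(13.63²) + (21)(11.25²)] / 38 = 153.0532
SE = √(s_p²(1/n₁ + 1/n₂)) = √(153.0532 × (1/18 + 1/22)) = 3.9319
t = (x̄₁ - x̄₂) / SE = (65.11 - 76.09) / 3.9319 = -10.98 / 3.9319 = -2.793
p-value = 0.0081

Since p-value < α = 0.01, we reject H₀.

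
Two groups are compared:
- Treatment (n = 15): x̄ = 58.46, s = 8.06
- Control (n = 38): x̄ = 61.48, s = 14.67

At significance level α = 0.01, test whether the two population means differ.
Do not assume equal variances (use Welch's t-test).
Welch's two-sample t-test:
H₀: μ₁ = μ₂
H₁: μ₁ ≠ μ₂
s₁²/n₁ = 8.06²/15 = 4.3309,  s₂²/n₂ = 14.67²/38 = 5.6634
SE = √(s₁²/n₁ + s₂²/n₂) = √(4.3309 + 5.6634) = 3.1614
df (Welch-Satterthwaite) = (s₁²/n₁ + s₂²/n₂)² / [(s₁²/n₁)²/(n₁-1) + (s₂²/n₂)²/(n₂-1)] ≈ 45.27
t = (x̄₁ - x̄₂) / SE = (58.46 - 61.48) / 3.1614 = -3.02 / 3.1614 = -0.955
p-value = 0.3445

Since p-value > α = 0.01, we fail to reject H₀.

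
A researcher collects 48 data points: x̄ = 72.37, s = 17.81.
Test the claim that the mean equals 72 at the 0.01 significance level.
One-sample t-test:
H₀: μ = 72
H₁: μ ≠ 72
df = n - 1 = 47
t = (x̄ - μ₀) / (s/√n) = (72.37 - 72) / (17.81/√48) = 0.144
p-value = 0.8862

Since p-value > α = 0.01, we fail to reject H₀.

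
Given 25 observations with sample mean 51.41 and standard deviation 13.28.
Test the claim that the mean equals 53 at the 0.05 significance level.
One-sample t-test:
H₀: μ = 53
H₁: μ ≠ 53
df = n - 1 = 24
t = (x̄ - μ₀) / (s/√n) = (51.41 - 53) / (13.28/√25) = -0.599
p-value = 0.5550

Since p-value > α = 0.05, we fail to reject H₀.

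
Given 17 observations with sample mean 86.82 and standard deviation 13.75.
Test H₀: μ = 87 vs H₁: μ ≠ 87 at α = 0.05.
One-sample t-test:
H₀: μ = 87
H₁: μ ≠ 87
df = n - 1 = 16
t = (x̄ - μ₀) / (s/√n) = (86.82 - 87) / (13.75/√17) = -0.054
p-value = 0.9576

Since p-value > α = 0.05, we fail to reject H₀.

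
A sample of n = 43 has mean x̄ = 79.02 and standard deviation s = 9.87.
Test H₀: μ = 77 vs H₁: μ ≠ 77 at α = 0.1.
One-sample t-test:
H₀: μ = 77
H₁: μ ≠ 77
df = n - 1 = 42
t = (x̄ - μ₀) / (s/√n) = (79.02 - 77) / (9.87/√43) = 1.342
p-value = 0.1868

Since p-value > α = 0.1, we fail to reject H₀.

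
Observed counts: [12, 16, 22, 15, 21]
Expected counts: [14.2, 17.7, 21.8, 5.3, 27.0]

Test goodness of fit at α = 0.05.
Chi-square goodness of fit test:
H₀: observed counts match expected distribution
H₁: observed counts differ from expected distribution
df = k - 1 = 4
χ² = Σ(O - E)²/E
   = (12 - 14.2)²/14.2 + (16 - 17.7)²/17.7 + (22 - 21.8)²/21.8 + (15 - 5.3)²/5.3 + (21 - 27.0)²/27.0
   = 0.341 + 0.163 + 0.002 + 17.753 + 1.333
   = 19.59
p-value = 0.0006

Since p-value < α = 0.05, we reject H₀.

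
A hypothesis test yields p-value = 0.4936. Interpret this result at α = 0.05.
Since p = 0.4936 > α = 0.05, fail to reject H₀.
There is insufficient evidence to reject the null hypothesis; the result is not statistically significant at the 0.05 level.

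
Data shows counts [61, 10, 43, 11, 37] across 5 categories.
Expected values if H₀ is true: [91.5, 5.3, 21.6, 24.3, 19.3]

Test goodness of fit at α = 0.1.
Chi-square goodness of fit test:
H₀: observed counts match expected distribution
H₁: observed counts differ from expected distribution
df = k - 1 = 4
χ² = Σ(O - E)²/E
   = (61 - 91.5)²/91.5 + (10 - 5.3)²/5.3 + (43 - 21.6)²/21.6 + (11 - 24.3)²/24.3 + (37 - 19.3)²/19.3
   = 10.167 + 4.168 + 21.202 + 7.279 + 16.233
   = 59.05
p-value < 0.0001

Since p-value < α = 0.1, we reject H₀.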